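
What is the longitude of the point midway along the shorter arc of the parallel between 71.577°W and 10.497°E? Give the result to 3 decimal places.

Signed shortest Δλ from -71.577° to +10.497° is +82.074°.
Midpoint longitude = -71.577° + (+82.074°)/2 = -71.577° + 41.037° = -30.540°.

30.540°W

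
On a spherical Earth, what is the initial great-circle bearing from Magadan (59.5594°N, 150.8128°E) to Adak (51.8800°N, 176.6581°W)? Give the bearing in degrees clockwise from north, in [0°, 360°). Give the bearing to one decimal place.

Δλ = -176.6581 − 150.8128 = -327.4709°; wrapped into (−180°, 180°]: 32.5291°.
θ = atan2( sin Δλ · cos φ₂ , cos φ₁ · sin φ₂ − sin φ₁ · cos φ₂ · cos Δλ )
  = atan2(0.33195, -0.05013) = 98.589° → normalised to [0°, 360°): 98.589°.

98.6°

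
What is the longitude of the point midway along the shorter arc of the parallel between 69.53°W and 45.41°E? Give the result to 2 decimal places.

12.06°W

Signed shortest Δλ from -69.53° to +45.41° is +114.94°.
Midpoint longitude = -69.53° + (+114.94°)/2 = -69.53° + 57.47° = -12.06°.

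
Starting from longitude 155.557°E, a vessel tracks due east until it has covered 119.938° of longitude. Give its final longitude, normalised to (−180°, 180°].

84.505°W

Start at +155.557°; shift +119.938° → +275.495°.
+275.495° lies outside (−180°, 180°]; subtract 360° → -84.505°.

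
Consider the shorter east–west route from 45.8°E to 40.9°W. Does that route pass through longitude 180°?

Signed shortest Δλ = ((-40.9 − 45.8 + 180) mod 360) − 180 = -86.7°.
Going west by 86.7° from +45.8° reaches -40.9° without touching 180°.

No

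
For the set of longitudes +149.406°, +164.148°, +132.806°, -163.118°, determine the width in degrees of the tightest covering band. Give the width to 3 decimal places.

64.076°

Sort the longitudes: -163.118°, +132.806°, +149.406°, +164.148°.
Eastward gaps between consecutive values (wrapping around): 295.924°, 16.600°, 14.742°, 32.734°.
Largest gap = 295.924° ⇒ minimal covering band is its complement: 360° − 295.924° = 64.076°.
Band runs from +132.806° eastward to -163.118°, crossing the antimeridian.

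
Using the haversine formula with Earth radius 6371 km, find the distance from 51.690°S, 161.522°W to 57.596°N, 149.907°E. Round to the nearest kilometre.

12929 km

Δλ = 149.907 − -161.522 = 311.429°; wrapped into (−180°, 180°]: -48.571°.
Δφ = 57.596 − -51.690 = 109.286°.
a = sin²(Δφ/2) + cos φ₁ · cos φ₂ · sin²(Δλ/2) = 0.721336.
c = 2·atan2(√a, √(1−a)) = 2.02937 rad → d = 6371·c ≈ 12929.13 km.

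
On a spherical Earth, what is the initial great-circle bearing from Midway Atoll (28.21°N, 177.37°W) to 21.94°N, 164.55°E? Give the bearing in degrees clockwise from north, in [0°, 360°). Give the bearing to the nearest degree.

253°

Δλ = 164.55 − -177.37 = 341.92°; wrapped into (−180°, 180°]: -18.08°.
θ = atan2( sin Δλ · cos φ₂ , cos φ₁ · sin φ₂ − sin φ₁ · cos φ₂ · cos Δλ )
  = atan2(-0.28787, -0.08756) = -106.919° → normalised to [0°, 360°): 253.081°.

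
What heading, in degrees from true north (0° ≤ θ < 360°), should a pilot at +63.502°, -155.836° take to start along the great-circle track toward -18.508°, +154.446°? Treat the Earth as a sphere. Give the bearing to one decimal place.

Δλ = 154.446 − -155.836 = 310.282°; wrapped into (−180°, 180°]: -49.718°.
θ = atan2( sin Δλ · cos φ₂ , cos φ₁ · sin φ₂ − sin φ₁ · cos φ₂ · cos Δλ )
  = atan2(-0.72342, -0.69033) = -133.659° → normalised to [0°, 360°): 226.341°.

226.3°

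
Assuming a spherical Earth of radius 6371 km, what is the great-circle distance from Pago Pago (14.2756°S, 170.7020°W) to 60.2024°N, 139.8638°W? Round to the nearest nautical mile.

Δλ = -139.8638 − -170.7020 = 30.8382°.
Δφ = 60.2024 − -14.2756 = 74.4780°.
a = sin²(Δφ/2) + cos φ₁ · cos φ₂ · sin²(Δλ/2) = 0.400240.
c = 2·atan2(√a, √(1−a)) = 1.36993 rad → d = 6371·c ≈ 8727.81 km ≈ 4712.64 nmi.

4713 nmi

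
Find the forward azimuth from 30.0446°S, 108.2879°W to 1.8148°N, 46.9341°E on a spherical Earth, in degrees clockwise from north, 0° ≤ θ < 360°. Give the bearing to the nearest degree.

Δλ = 46.9341 − -108.2879 = 155.2220°.
θ = atan2( sin Δλ · cos φ₂ , cos φ₁ · sin φ₂ − sin φ₁ · cos φ₂ · cos Δλ )
  = atan2(0.41889, -0.42694) = 135.545° → normalised to [0°, 360°): 135.545°.

136°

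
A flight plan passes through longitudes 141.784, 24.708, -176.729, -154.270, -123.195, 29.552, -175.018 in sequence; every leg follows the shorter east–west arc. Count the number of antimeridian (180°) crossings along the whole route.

Leg 1: +141.784° → +24.708°, shortest Δλ = -117.076° (west) — does not cross 180°.
Leg 2: +24.708° → -176.729°, shortest Δλ = 158.563° (east) — crosses 180°.
Leg 3: -176.729° → -154.270°, shortest Δλ = 22.459° (east) — does not cross 180°.
Leg 4: -154.270° → -123.195°, shortest Δλ = 31.075° (east) — does not cross 180°.
Leg 5: -123.195° → +29.552°, shortest Δλ = 152.747° (east) — does not cross 180°.
Leg 6: +29.552° → -175.018°, shortest Δλ = 155.43° (east) — crosses 180°.
Total crossings: 2.

2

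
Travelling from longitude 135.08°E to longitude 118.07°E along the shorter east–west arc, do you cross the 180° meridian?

Signed shortest Δλ = ((118.07 − 135.08 + 180) mod 360) − 180 = -17.01°.
Going west by 17.01° from +135.08° reaches +118.07° without touching 180°.

No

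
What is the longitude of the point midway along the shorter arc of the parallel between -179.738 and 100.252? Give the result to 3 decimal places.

+140.257°

Signed shortest Δλ from -179.738° to +100.252° is -80.010°.
Midpoint longitude = -179.738° + (-80.010°)/2 = -179.738° − 40.005° = -219.743°.
Normalise into (−180°, 180°]: +140.257°.
(The naïve average (-179.738 + +100.252)/2 = -39.743° is on the wrong side of the globe.)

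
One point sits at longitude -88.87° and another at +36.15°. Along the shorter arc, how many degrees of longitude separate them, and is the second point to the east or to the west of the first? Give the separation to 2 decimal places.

125.02° east

Raw difference: 36.15 − -88.87 = 125.02°.
Normalise into (−180°, 180°]: 125.02° stays 125.02°.
Positive ⇒ the second point lies to the east; separation 125.02°.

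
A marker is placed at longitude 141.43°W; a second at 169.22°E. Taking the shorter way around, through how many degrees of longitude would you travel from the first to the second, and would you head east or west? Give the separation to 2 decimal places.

49.35° west

Raw difference: 169.22 − -141.43 = 310.65°.
Normalise into (−180°, 180°]: 310.65° − 360° = -49.35°.
Negative ⇒ the second point lies to the west; separation 49.35°.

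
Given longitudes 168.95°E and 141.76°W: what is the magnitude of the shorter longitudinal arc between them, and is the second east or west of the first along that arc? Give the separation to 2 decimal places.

49.29° east

Raw difference: -141.76 − 168.95 = -310.71°.
Normalise into (−180°, 180°]: -310.71° + 360° = 49.29°.
Positive ⇒ the second point lies to the east; separation 49.29°.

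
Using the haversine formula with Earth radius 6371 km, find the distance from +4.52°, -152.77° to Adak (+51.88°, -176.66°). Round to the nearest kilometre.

Δλ = -176.66 − -152.77 = -23.89°.
Δφ = 51.88 − 4.52 = 47.36°.
a = sin²(Δφ/2) + cos φ₁ · cos φ₂ · sin²(Δλ/2) = 0.187667.
c = 2·atan2(√a, √(1−a)) = 0.89609 rad → d = 6371·c ≈ 5709.01 km.

5709 km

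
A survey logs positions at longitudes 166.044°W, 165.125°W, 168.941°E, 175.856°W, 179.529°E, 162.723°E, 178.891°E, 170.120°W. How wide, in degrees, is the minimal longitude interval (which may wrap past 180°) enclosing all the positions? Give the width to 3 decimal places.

Sort the longitudes: -175.856°, -170.120°, -166.044°, -165.125°, +162.723°, +168.941°, +178.891°, +179.529°.
Eastward gaps between consecutive values (wrapping around): 5.736°, 4.076°, 0.919°, 327.848°, 6.218°, 9.950°, 0.638°, 4.615°.
Largest gap = 327.848° ⇒ minimal covering band is its complement: 360° − 327.848° = 32.152°.
Band runs from +162.723° eastward to -165.125°, crossing the antimeridian.

32.152°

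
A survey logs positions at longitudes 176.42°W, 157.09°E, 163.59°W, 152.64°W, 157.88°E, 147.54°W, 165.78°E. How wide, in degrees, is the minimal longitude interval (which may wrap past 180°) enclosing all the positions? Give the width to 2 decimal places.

Sort the longitudes: -176.42°, -163.59°, -152.64°, -147.54°, +157.09°, +157.88°, +165.78°.
Eastward gaps between consecutive values (wrapping around): 12.83°, 10.95°, 5.10°, 304.63°, 0.79°, 7.90°, 17.80°.
Largest gap = 304.63° ⇒ minimal covering band is its complement: 360° − 304.63° = 55.37°.
Band runs from +157.09° eastward to -147.54°, crossing the antimeridian.

55.37°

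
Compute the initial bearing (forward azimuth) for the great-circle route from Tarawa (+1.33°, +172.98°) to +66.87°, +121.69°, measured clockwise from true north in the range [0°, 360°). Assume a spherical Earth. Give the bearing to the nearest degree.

341°

Δλ = 121.69 − 172.98 = -51.29°.
θ = atan2( sin Δλ · cos φ₂ , cos φ₁ · sin φ₂ − sin φ₁ · cos φ₂ · cos Δλ )
  = atan2(-0.30652, 0.91367) = -18.546° → normalised to [0°, 360°): 341.454°.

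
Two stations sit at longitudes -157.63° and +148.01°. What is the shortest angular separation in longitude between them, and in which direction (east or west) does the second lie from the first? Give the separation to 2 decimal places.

Raw difference: 148.01 − -157.63 = 305.64°.
Normalise into (−180°, 180°]: 305.64° − 360° = -54.36°.
Negative ⇒ the second point lies to the west; separation 54.36°.

54.36° west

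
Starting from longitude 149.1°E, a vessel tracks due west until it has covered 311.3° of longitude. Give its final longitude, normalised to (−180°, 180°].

162.2°W

Start at +149.1°; shift −311.3° → -162.2°.
-162.2° already lies in (−180°, 180°].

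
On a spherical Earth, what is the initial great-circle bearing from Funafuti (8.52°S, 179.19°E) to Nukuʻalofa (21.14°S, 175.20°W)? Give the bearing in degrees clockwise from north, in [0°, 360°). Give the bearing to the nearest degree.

157°

Δλ = -175.20 − 179.19 = -354.39°; wrapped into (−180°, 180°]: 5.61°.
θ = atan2( sin Δλ · cos φ₂ , cos φ₁ · sin φ₂ − sin φ₁ · cos φ₂ · cos Δλ )
  = atan2(0.09118, -0.21915) = 157.410° → normalised to [0°, 360°): 157.410°.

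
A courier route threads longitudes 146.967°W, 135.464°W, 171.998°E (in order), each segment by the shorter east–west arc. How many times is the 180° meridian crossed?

Leg 1: -146.967° → -135.464°, shortest Δλ = 11.503° (east) — does not cross 180°.
Leg 2: -135.464° → +171.998°, shortest Δλ = -52.538° (west) — crosses 180°.
Total crossings: 1.

1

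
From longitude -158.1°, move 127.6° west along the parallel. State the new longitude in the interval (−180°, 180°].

Start at -158.1°; shift −127.6° → -285.7°.
-285.7° lies outside (−180°, 180°]; add 360° → +74.3°.

+74.3°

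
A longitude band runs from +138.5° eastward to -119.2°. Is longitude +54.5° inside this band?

No

Band width going east from +138.5° to -119.2°: ((-119.2 − 138.5) mod 360) = 102.3°.
Offset of +54.5° east of the west edge: ((54.5 − 138.5) mod 360) = 276.0°.
276.0° > 102.3° ⇒ outside.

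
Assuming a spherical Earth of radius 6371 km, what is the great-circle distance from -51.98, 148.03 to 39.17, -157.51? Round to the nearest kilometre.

Δλ = -157.51 − 148.03 = -305.54°; wrapped into (−180°, 180°]: 54.46°.
Δφ = 39.17 − -51.98 = 91.15°.
a = sin²(Δφ/2) + cos φ₁ · cos φ₂ · sin²(Δλ/2) = 0.610011.
c = 2·atan2(√a, √(1−a)) = 1.79263 rad → d = 6371·c ≈ 11420.86 km.

11421 km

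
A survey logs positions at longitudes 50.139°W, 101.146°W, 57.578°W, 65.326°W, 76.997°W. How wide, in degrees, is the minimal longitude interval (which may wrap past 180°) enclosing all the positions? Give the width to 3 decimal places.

Sort the longitudes: -101.146°, -76.997°, -65.326°, -57.578°, -50.139°.
Eastward gaps between consecutive values (wrapping around): 24.149°, 11.671°, 7.748°, 7.439°, 308.993°.
Largest gap = 308.993° ⇒ minimal covering band is its complement: 360° − 308.993° = 51.007°.
Band runs from -101.146° eastward to -50.139°.

51.007°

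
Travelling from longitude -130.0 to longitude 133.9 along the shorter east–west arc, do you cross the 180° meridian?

Naïve |133.9 − -130.0| = 263.9° > 180°, so the shorter arc goes the other way round — across 180°.
Signed shortest Δλ = ((133.9 − -130.0 + 180) mod 360) − 180 = -96.1°.
Going west by 96.1° from -130.0° passes through 180° before reaching +133.9°.

Yes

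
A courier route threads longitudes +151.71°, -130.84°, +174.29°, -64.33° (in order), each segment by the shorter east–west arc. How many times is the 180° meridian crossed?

Leg 1: +151.71° → -130.84°, shortest Δλ = 77.45° (east) — crosses 180°.
Leg 2: -130.84° → +174.29°, shortest Δλ = -54.87° (west) — crosses 180°.
Leg 3: +174.29° → -64.33°, shortest Δλ = 121.38° (east) — crosses 180°.
Total crossings: 3.

3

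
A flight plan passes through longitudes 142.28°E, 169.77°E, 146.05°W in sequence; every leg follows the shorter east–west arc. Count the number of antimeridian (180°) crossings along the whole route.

1

Leg 1: +142.28° → +169.77°, shortest Δλ = 27.49° (east) — does not cross 180°.
Leg 2: +169.77° → -146.05°, shortest Δλ = 44.18° (east) — crosses 180°.
Total crossings: 1.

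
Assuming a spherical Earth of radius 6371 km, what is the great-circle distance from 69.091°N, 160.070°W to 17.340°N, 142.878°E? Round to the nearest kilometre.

6936 km

Δλ = 142.878 − -160.070 = 302.948°; wrapped into (−180°, 180°]: -57.052°.
Δφ = 17.340 − 69.091 = -51.751°.
a = sin²(Δφ/2) + cos φ₁ · cos φ₂ · sin²(Δλ/2) = 0.268152.
c = 2·atan2(√a, √(1−a)) = 1.08864 rad → d = 6371·c ≈ 6935.69 km.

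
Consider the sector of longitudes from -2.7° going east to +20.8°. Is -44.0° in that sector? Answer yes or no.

Band width going east from -2.7° to +20.8°: ((20.8 − -2.7) mod 360) = 23.5°.
Offset of -44.0° east of the west edge: ((-44.0 − -2.7) mod 360) = 318.7°.
318.7° > 23.5° ⇒ outside.

No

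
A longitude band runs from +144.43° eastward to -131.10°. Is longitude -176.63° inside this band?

Yes

Band width going east from +144.43° to -131.10°: ((-131.10 − 144.43) mod 360) = 84.47°.
Offset of -176.63° east of the west edge: ((-176.63 − 144.43) mod 360) = 38.94°.
38.94° ≤ 84.47° ⇒ inside.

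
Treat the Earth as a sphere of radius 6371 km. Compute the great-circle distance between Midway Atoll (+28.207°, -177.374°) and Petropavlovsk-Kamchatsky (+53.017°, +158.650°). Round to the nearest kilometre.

Δλ = 158.650 − -177.374 = 336.024°; wrapped into (−180°, 180°]: -23.976°.
Δφ = 53.017 − 28.207 = 24.810°.
a = sin²(Δφ/2) + cos φ₁ · cos φ₂ · sin²(Δλ/2) = 0.069019.
c = 2·atan2(√a, √(1−a)) = 0.53167 rad → d = 6371·c ≈ 3387.27 km.

3387 km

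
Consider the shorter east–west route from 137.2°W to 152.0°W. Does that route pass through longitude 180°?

No

Signed shortest Δλ = ((-152.0 − -137.2 + 180) mod 360) − 180 = -14.8°.
Going west by 14.8° from -137.2° reaches -152.0° without touching 180°.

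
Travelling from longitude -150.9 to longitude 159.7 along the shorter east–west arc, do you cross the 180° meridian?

Yes

Naïve |159.7 − -150.9| = 310.6° > 180°, so the shorter arc goes the other way round — across 180°.
Signed shortest Δλ = ((159.7 − -150.9 + 180) mod 360) − 180 = -49.4°.
Going west by 49.4° from -150.9° passes through 180° before reaching +159.7°.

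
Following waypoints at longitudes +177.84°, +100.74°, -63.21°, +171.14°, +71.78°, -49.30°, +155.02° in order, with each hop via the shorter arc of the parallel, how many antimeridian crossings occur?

2

Leg 1: +177.84° → +100.74°, shortest Δλ = -77.1° (west) — does not cross 180°.
Leg 2: +100.74° → -63.21°, shortest Δλ = -163.95° (west) — does not cross 180°.
Leg 3: -63.21° → +171.14°, shortest Δλ = -125.65° (west) — crosses 180°.
Leg 4: +171.14° → +71.78°, shortest Δλ = -99.36° (west) — does not cross 180°.
Leg 5: +71.78° → -49.30°, shortest Δλ = -121.08° (west) — does not cross 180°.
Leg 6: -49.30° → +155.02°, shortest Δλ = -155.68° (west) — crosses 180°.
Total crossings: 2.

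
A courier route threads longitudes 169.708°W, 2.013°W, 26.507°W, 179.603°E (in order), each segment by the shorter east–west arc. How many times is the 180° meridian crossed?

1

Leg 1: -169.708° → -2.013°, shortest Δλ = 167.695° (east) — does not cross 180°.
Leg 2: -2.013° → -26.507°, shortest Δλ = -24.494° (west) — does not cross 180°.
Leg 3: -26.507° → +179.603°, shortest Δλ = -153.89° (west) — crosses 180°.
Total crossings: 1.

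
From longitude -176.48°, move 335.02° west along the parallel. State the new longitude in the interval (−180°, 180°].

-151.50°

Start at -176.48°; shift −335.02° → -511.50°.
-511.50° lies outside (−180°, 180°]; add 360° → -151.50°.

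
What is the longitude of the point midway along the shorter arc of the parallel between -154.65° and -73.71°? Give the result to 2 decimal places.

Signed shortest Δλ from -154.65° to -73.71° is +80.94°.
Midpoint longitude = -154.65° + (+80.94°)/2 = -154.65° + 40.47° = -114.18°.

-114.18°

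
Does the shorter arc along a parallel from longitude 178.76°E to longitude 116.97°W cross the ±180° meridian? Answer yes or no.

Naïve |-116.97 − 178.76| = 295.73° > 180°, so the shorter arc goes the other way round — across 180°.
Signed shortest Δλ = ((-116.97 − 178.76 + 180) mod 360) − 180 = 64.27°.
Going east by 64.27° from +178.76° passes through 180° before reaching -116.97°.

Yes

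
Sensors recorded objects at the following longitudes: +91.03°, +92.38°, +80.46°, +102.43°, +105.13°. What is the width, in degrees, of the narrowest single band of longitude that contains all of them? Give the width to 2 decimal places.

24.67°

Sort the longitudes: +80.46°, +91.03°, +92.38°, +102.43°, +105.13°.
Eastward gaps between consecutive values (wrapping around): 10.57°, 1.35°, 10.05°, 2.70°, 335.33°.
Largest gap = 335.33° ⇒ minimal covering band is its complement: 360° − 335.33° = 24.67°.
Band runs from +80.46° eastward to +105.13°.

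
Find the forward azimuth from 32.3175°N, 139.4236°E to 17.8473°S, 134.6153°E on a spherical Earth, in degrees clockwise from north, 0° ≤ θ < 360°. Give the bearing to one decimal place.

185.9°

Δλ = 134.6153 − 139.4236 = -4.8083°.
θ = atan2( sin Δλ · cos φ₂ , cos φ₁ · sin φ₂ − sin φ₁ · cos φ₂ · cos Δλ )
  = atan2(-0.07979, -0.76610) = -174.054° → normalised to [0°, 360°): 185.946°.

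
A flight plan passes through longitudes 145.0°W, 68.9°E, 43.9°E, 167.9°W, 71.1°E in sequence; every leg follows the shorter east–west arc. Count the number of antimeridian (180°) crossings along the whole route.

Leg 1: -145.0° → +68.9°, shortest Δλ = -146.1° (west) — crosses 180°.
Leg 2: +68.9° → +43.9°, shortest Δλ = -25.0° (west) — does not cross 180°.
Leg 3: +43.9° → -167.9°, shortest Δλ = 148.2° (east) — crosses 180°.
Leg 4: -167.9° → +71.1°, shortest Δλ = -121.0° (west) — crosses 180°.
Total crossings: 3.

3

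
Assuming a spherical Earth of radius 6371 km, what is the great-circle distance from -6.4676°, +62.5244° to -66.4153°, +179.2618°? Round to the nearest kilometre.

10490 km

Δλ = 179.2618 − 62.5244 = 116.7374°.
Δφ = -66.4153 − -6.4676 = -59.9477°.
a = sin²(Δφ/2) + cos φ₁ · cos φ₂ · sin²(Δλ/2) = 0.537815.
c = 2·atan2(√a, √(1−a)) = 1.64650 rad → d = 6371·c ≈ 10489.84 km.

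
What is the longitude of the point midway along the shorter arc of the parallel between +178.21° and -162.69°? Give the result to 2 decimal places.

-172.24°

Signed shortest Δλ from +178.21° to -162.69° is +19.10°.
Midpoint longitude = +178.21° + (+19.10°)/2 = +178.21° + 9.55° = +187.76°.
Normalise into (−180°, 180°]: -172.24°.
(The naïve average (+178.21 + -162.69)/2 = 7.76° is on the wrong side of the globe.)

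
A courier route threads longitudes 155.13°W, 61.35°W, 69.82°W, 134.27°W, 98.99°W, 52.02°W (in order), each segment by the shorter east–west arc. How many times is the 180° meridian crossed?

0

Leg 1: -155.13° → -61.35°, shortest Δλ = 93.78° (east) — does not cross 180°.
Leg 2: -61.35° → -69.82°, shortest Δλ = -8.47° (west) — does not cross 180°.
Leg 3: -69.82° → -134.27°, shortest Δλ = -64.45° (west) — does not cross 180°.
Leg 4: -134.27° → -98.99°, shortest Δλ = 35.28° (east) — does not cross 180°.
Leg 5: -98.99° → -52.02°, shortest Δλ = 46.97° (east) — does not cross 180°.
Total crossings: 0.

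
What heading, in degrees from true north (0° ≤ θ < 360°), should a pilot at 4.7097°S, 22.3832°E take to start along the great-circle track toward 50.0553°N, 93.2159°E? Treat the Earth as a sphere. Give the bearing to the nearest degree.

38°

Δλ = 93.2159 − 22.3832 = 70.8327°.
θ = atan2( sin Δλ · cos φ₂ , cos φ₁ · sin φ₂ − sin φ₁ · cos φ₂ · cos Δλ )
  = atan2(0.60646, 0.78138) = 37.816° → normalised to [0°, 360°): 37.816°.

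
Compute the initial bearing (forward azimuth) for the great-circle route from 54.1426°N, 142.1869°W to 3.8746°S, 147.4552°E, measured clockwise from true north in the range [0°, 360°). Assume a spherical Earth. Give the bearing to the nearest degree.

Δλ = 147.4552 − -142.1869 = 289.6421°; wrapped into (−180°, 180°]: -70.3579°.
θ = atan2( sin Δλ · cos φ₂ , cos φ₁ · sin φ₂ − sin φ₁ · cos φ₂ · cos Δλ )
  = atan2(-0.93966, -0.31140) = -108.335° → normalised to [0°, 360°): 251.665°.

252°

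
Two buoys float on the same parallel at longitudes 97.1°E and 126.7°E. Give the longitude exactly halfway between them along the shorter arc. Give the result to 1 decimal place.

Signed shortest Δλ from +97.1° to +126.7° is +29.6°.
Midpoint longitude = +97.1° + (+29.6°)/2 = +97.1° + 14.8° = +111.9°.

111.9°E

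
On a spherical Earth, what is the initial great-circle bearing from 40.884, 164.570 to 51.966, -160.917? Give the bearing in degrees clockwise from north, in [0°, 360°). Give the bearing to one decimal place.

Δλ = -160.917 − 164.570 = -325.487°; wrapped into (−180°, 180°]: 34.513°.
θ = atan2( sin Δλ · cos φ₂ , cos φ₁ · sin φ₂ − sin φ₁ · cos φ₂ · cos Δλ )
  = atan2(0.34909, 0.26319) = 52.986° → normalised to [0°, 360°): 52.986°.

53.0°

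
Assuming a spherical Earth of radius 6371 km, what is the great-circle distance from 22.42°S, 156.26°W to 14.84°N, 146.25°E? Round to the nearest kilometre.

Δλ = 146.25 − -156.26 = 302.51°; wrapped into (−180°, 180°]: -57.49°.
Δφ = 14.84 − -22.42 = 37.26°.
a = sin²(Δφ/2) + cos φ₁ · cos φ₂ · sin²(Δλ/2) = 0.308716.
c = 2·atan2(√a, √(1−a)) = 1.17822 rad → d = 6371·c ≈ 7506.45 km.

7506 km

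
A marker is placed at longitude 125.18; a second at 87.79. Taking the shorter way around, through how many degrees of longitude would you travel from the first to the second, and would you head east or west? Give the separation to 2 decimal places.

37.39° west

Raw difference: 87.79 − 125.18 = -37.39°.
Normalise into (−180°, 180°]: -37.39° stays -37.39°.
Negative ⇒ the second point lies to the west; separation 37.39°.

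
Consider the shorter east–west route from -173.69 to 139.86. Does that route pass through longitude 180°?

Naïve |139.86 − -173.69| = 313.55° > 180°, so the shorter arc goes the other way round — across 180°.
Signed shortest Δλ = ((139.86 − -173.69 + 180) mod 360) − 180 = -46.45°.
Going west by 46.45° from -173.69° passes through 180° before reaching +139.86°.

Yes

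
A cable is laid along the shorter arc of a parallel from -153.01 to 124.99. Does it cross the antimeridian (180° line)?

Naïve |124.99 − -153.01| = 278.0° > 180°, so the shorter arc goes the other way round — across 180°.
Signed shortest Δλ = ((124.99 − -153.01 + 180) mod 360) − 180 = -82.0°.
Going west by 82.0° from -153.01° passes through 180° before reaching +124.99°.

Yes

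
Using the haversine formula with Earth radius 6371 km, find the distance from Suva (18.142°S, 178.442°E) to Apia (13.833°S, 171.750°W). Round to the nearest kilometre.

Δλ = -171.750 − 178.442 = -350.192°; wrapped into (−180°, 180°]: 9.808°.
Δφ = -13.833 − -18.142 = 4.309°.
a = sin²(Δφ/2) + cos φ₁ · cos φ₂ · sin²(Δλ/2) = 0.008157.
c = 2·atan2(√a, √(1−a)) = 0.18087 rad → d = 6371·c ≈ 1152.35 km.

1152 km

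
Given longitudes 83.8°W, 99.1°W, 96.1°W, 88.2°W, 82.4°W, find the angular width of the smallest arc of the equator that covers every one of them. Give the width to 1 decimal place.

16.7°

Sort the longitudes: -99.1°, -96.1°, -88.2°, -83.8°, -82.4°.
Eastward gaps between consecutive values (wrapping around): 3.0°, 7.9°, 4.4°, 1.4°, 343.3°.
Largest gap = 343.3° ⇒ minimal covering band is its complement: 360° − 343.3° = 16.7°.
Band runs from -99.1° eastward to -82.4°.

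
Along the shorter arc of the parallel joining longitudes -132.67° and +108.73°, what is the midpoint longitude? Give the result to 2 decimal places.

+168.03°

Signed shortest Δλ from -132.67° to +108.73° is -118.60°.
Midpoint longitude = -132.67° + (-118.60°)/2 = -132.67° − 59.30° = -191.97°.
Normalise into (−180°, 180°]: +168.03°.
(The naïve average (-132.67 + +108.73)/2 = -11.97° is on the wrong side of the globe.)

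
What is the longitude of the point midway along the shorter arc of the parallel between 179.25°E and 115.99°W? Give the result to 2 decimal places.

Signed shortest Δλ from +179.25° to -115.99° is +64.76°.
Midpoint longitude = +179.25° + (+64.76°)/2 = +179.25° + 32.38° = +211.63°.
Normalise into (−180°, 180°]: -148.37°.
(The naïve average (+179.25 + -115.99)/2 = 31.63° is on the wrong side of the globe.)

148.37°W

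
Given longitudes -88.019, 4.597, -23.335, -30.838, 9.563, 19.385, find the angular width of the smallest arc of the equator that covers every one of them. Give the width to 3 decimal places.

107.404°

Sort the longitudes: -88.019°, -30.838°, -23.335°, +4.597°, +9.563°, +19.385°.
Eastward gaps between consecutive values (wrapping around): 57.181°, 7.503°, 27.932°, 4.966°, 9.822°, 252.596°.
Largest gap = 252.596° ⇒ minimal covering band is its complement: 360° − 252.596° = 107.404°.
Band runs from -88.019° eastward to +19.385°.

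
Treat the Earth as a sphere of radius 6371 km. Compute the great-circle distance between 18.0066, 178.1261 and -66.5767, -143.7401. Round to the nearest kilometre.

9920 km

Δλ = -143.7401 − 178.1261 = -321.8662°; wrapped into (−180°, 180°]: 38.1338°.
Δφ = -66.5767 − 18.0066 = -84.5833°.
a = sin²(Δφ/2) + cos φ₁ · cos φ₂ · sin²(Δλ/2) = 0.493144.
c = 2·atan2(√a, √(1−a)) = 1.55708 rad → d = 6371·c ≈ 9920.19 km.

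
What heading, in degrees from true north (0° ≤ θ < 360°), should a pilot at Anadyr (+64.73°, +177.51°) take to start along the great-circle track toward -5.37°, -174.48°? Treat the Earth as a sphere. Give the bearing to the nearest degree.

Δλ = -174.48 − 177.51 = -351.99°; wrapped into (−180°, 180°]: 8.01°.
θ = atan2( sin Δλ · cos φ₂ , cos φ₁ · sin φ₂ − sin φ₁ · cos φ₂ · cos Δλ )
  = atan2(0.13873, -0.93150) = 171.529° → normalised to [0°, 360°): 171.529°.

172°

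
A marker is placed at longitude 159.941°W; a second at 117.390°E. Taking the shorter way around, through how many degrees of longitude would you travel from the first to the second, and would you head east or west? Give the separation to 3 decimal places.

Raw difference: 117.390 − -159.941 = 277.331°.
Normalise into (−180°, 180°]: 277.331° − 360° = -82.669°.
Negative ⇒ the second point lies to the west; separation 82.669°.

82.669° west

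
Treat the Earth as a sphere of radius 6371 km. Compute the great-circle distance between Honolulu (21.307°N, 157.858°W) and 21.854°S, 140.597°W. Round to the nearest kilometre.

Δλ = -140.597 − -157.858 = 17.261°.
Δφ = -21.854 − 21.307 = -43.161°.
a = sin²(Δφ/2) + cos φ₁ · cos φ₂ · sin²(Δλ/2) = 0.154754.
c = 2·atan2(√a, √(1−a)) = 0.80863 rad → d = 6371·c ≈ 5151.77 km.

5152 km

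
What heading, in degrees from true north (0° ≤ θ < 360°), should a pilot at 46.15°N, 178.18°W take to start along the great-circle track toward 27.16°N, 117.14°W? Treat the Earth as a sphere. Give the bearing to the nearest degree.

Δλ = -117.14 − -178.18 = 61.04°.
θ = atan2( sin Δλ · cos φ₂ , cos φ₁ · sin φ₂ − sin φ₁ · cos φ₂ · cos Δλ )
  = atan2(0.77848, 0.00555) = 89.591° → normalised to [0°, 360°): 89.591°.

90°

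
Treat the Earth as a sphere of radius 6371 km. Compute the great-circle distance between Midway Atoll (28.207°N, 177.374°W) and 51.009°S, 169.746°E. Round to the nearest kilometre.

Δλ = 169.746 − -177.374 = 347.120°; wrapped into (−180°, 180°]: -12.880°.
Δφ = -51.009 − 28.207 = -79.216°.
a = sin²(Δφ/2) + cos φ₁ · cos φ₂ · sin²(Δλ/2) = 0.413422.
c = 2·atan2(√a, √(1−a)) = 1.39676 rad → d = 6371·c ≈ 8898.78 km.

8899 km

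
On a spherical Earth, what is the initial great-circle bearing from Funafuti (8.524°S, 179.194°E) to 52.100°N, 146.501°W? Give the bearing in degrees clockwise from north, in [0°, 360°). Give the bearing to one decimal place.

Δλ = -146.501 − 179.194 = -325.695°; wrapped into (−180°, 180°]: 34.305°.
θ = atan2( sin Δλ · cos φ₂ , cos φ₁ · sin φ₂ − sin φ₁ · cos φ₂ · cos Δλ )
  = atan2(0.34621, 0.85558) = 22.031° → normalised to [0°, 360°): 22.031°.

22.0°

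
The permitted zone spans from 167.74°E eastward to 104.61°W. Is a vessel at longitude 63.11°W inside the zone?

No

Band width going east from +167.74° to -104.61°: ((-104.61 − 167.74) mod 360) = 87.65°.
Offset of -63.11° east of the west edge: ((-63.11 − 167.74) mod 360) = 129.15°.
129.15° > 87.65° ⇒ outside.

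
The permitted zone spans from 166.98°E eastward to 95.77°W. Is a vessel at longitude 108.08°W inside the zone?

Band width going east from +166.98° to -95.77°: ((-95.77 − 166.98) mod 360) = 97.25°.
Offset of -108.08° east of the west edge: ((-108.08 − 166.98) mod 360) = 84.94°.
84.94° ≤ 97.25° ⇒ inside.

Yes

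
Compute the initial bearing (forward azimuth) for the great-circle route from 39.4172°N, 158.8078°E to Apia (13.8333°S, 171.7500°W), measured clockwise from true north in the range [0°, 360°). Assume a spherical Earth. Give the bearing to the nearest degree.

Δλ = -171.7500 − 158.8078 = -330.5578°; wrapped into (−180°, 180°]: 29.4422°.
θ = atan2( sin Δλ · cos φ₂ , cos φ₁ · sin φ₂ − sin φ₁ · cos φ₂ · cos Δλ )
  = atan2(0.47729, -0.72163) = 146.519° → normalised to [0°, 360°): 146.519°.

147°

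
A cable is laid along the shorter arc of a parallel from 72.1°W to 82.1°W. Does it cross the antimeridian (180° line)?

No

Signed shortest Δλ = ((-82.1 − -72.1 + 180) mod 360) − 180 = -10.0°.
Going west by 10.0° from -72.1° reaches -82.1° without touching 180°.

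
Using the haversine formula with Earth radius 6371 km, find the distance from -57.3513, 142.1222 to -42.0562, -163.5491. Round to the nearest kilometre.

4125 km

Δλ = -163.5491 − 142.1222 = -305.6713°; wrapped into (−180°, 180°]: 54.3287°.
Δφ = -42.0562 − -57.3513 = 15.2951°.
a = sin²(Δφ/2) + cos φ₁ · cos φ₂ · sin²(Δλ/2) = 0.101200.
c = 2·atan2(√a, √(1−a)) = 0.64749 rad → d = 6371·c ≈ 4125.17 km.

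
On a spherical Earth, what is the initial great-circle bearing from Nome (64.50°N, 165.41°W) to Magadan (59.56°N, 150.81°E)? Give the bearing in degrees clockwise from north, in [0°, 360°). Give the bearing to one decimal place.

276.7°

Δλ = 150.81 − -165.41 = 316.22°; wrapped into (−180°, 180°]: -43.78°.
θ = atan2( sin Δλ · cos φ₂ , cos φ₁ · sin φ₂ − sin φ₁ · cos φ₂ · cos Δλ )
  = atan2(-0.35054, 0.04101) = -83.327° → normalised to [0°, 360°): 276.673°.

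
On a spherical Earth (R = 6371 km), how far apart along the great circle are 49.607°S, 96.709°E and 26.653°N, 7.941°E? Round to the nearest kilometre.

Δλ = 7.941 − 96.709 = -88.768°.
Δφ = 26.653 − -49.607 = 76.260°.
a = sin²(Δφ/2) + cos φ₁ · cos φ₂ · sin²(Δλ/2) = 0.664599.
c = 2·atan2(√a, √(1−a)) = 1.90625 rad → d = 6371·c ≈ 12144.72 km.

12145 km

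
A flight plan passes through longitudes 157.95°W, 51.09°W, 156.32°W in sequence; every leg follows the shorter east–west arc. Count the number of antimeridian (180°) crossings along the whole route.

0

Leg 1: -157.95° → -51.09°, shortest Δλ = 106.86° (east) — does not cross 180°.
Leg 2: -51.09° → -156.32°, shortest Δλ = -105.23° (west) — does not cross 180°.
Total crossings: 0.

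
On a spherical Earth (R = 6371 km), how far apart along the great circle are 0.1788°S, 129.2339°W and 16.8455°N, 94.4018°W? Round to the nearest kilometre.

Δλ = -94.4018 − -129.2339 = 34.8321°.
Δφ = 16.8455 − -0.1788 = 17.0243°.
a = sin²(Δφ/2) + cos φ₁ · cos φ₂ · sin²(Δλ/2) = 0.107650.
c = 2·atan2(√a, √(1−a)) = 0.66859 rad → d = 6371·c ≈ 4259.56 km.

4260 km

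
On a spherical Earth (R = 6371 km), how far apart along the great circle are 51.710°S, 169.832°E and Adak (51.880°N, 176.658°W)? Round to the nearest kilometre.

Δλ = -176.658 − 169.832 = -346.490°; wrapped into (−180°, 180°]: 13.510°.
Δφ = 51.880 − -51.710 = 103.590°.
a = sin²(Δφ/2) + cos φ₁ · cos φ₂ · sin²(Δλ/2) = 0.622778.
c = 2·atan2(√a, √(1−a)) = 1.81889 rad → d = 6371·c ≈ 11588.15 km.

11588 km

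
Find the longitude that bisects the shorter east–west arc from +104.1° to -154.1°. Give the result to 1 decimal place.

+155.0°

Signed shortest Δλ from +104.1° to -154.1° is +101.8°.
Midpoint longitude = +104.1° + (+101.8°)/2 = +104.1° + 50.9° = +155.0°.
(The naïve average (+104.1 + -154.1)/2 = -25.0° is on the wrong side of the globe.)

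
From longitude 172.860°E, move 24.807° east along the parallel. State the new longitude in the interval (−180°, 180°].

162.333°W

Start at +172.860°; shift +24.807° → +197.667°.
+197.667° lies outside (−180°, 180°]; subtract 360° → -162.333°.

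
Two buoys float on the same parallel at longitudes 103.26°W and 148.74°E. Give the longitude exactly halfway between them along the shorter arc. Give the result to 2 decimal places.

157.26°W

Signed shortest Δλ from -103.26° to +148.74° is -108.00°.
Midpoint longitude = -103.26° + (-108.00°)/2 = -103.26° − 54.00° = -157.26°.
(The naïve average (-103.26 + +148.74)/2 = 22.74° is on the wrong side of the globe.)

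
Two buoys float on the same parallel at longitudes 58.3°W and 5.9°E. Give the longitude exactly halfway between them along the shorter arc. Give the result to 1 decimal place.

Signed shortest Δλ from -58.3° to +5.9° is +64.2°.
Midpoint longitude = -58.3° + (+64.2°)/2 = -58.3° + 32.1° = -26.2°.

26.2°W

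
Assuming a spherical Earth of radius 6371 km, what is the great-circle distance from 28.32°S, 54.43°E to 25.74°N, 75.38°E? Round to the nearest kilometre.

Δλ = 75.38 − 54.43 = 20.95°.
Δφ = 25.74 − -28.32 = 54.06°.
a = sin²(Δφ/2) + cos φ₁ · cos φ₂ · sin²(Δλ/2) = 0.232741.
c = 2·atan2(√a, √(1−a)) = 1.00686 rad → d = 6371·c ≈ 6414.70 km.

6415 km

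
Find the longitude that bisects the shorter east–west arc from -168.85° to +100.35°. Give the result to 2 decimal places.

Signed shortest Δλ from -168.85° to +100.35° is -90.80°.
Midpoint longitude = -168.85° + (-90.80°)/2 = -168.85° − 45.40° = -214.25°.
Normalise into (−180°, 180°]: +145.75°.
(The naïve average (-168.85 + +100.35)/2 = -34.25° is on the wrong side of the globe.)

+145.75°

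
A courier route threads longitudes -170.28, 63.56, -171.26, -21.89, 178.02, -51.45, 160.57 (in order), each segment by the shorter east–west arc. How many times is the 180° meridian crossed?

5

Leg 1: -170.28° → +63.56°, shortest Δλ = -126.16° (west) — crosses 180°.
Leg 2: +63.56° → -171.26°, shortest Δλ = 125.18° (east) — crosses 180°.
Leg 3: -171.26° → -21.89°, shortest Δλ = 149.37° (east) — does not cross 180°.
Leg 4: -21.89° → +178.02°, shortest Δλ = -160.09° (west) — crosses 180°.
Leg 5: +178.02° → -51.45°, shortest Δλ = 130.53° (east) — crosses 180°.
Leg 6: -51.45° → +160.57°, shortest Δλ = -147.98° (west) — crosses 180°.
Total crossings: 5.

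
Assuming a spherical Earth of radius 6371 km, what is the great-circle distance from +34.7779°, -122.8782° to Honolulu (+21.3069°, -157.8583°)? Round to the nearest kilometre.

Δλ = -157.8583 − -122.8782 = -34.9801°.
Δφ = 21.3069 − 34.7779 = -13.4710°.
a = sin²(Δφ/2) + cos φ₁ · cos φ₂ · sin²(Δλ/2) = 0.082875.
c = 2·atan2(√a, √(1−a)) = 0.58402 rad → d = 6371·c ≈ 3720.82 km.

3721 km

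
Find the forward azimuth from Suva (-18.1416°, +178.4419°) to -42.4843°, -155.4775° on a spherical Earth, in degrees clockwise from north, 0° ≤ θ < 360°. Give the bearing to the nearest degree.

Δλ = -155.4775 − 178.4419 = -333.9194°; wrapped into (−180°, 180°]: 26.0806°.
θ = atan2( sin Δλ · cos φ₂ , cos φ₁ · sin φ₂ − sin φ₁ · cos φ₂ · cos Δλ )
  = atan2(0.32421, -0.43557) = 143.338° → normalised to [0°, 360°): 143.338°.

143°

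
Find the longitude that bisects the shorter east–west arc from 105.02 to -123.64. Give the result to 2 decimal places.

Signed shortest Δλ from +105.02° to -123.64° is +131.34°.
Midpoint longitude = +105.02° + (+131.34°)/2 = +105.02° + 65.67° = +170.69°.
(The naïve average (+105.02 + -123.64)/2 = -9.31° is on the wrong side of the globe.)

+170.69°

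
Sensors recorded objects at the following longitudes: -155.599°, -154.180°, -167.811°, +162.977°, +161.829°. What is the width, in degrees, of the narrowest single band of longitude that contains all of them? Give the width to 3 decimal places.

Sort the longitudes: -167.811°, -155.599°, -154.180°, +161.829°, +162.977°.
Eastward gaps between consecutive values (wrapping around): 12.212°, 1.419°, 316.009°, 1.148°, 29.212°.
Largest gap = 316.009° ⇒ minimal covering band is its complement: 360° − 316.009° = 43.991°.
Band runs from +161.829° eastward to -154.180°, crossing the antimeridian.

43.991°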